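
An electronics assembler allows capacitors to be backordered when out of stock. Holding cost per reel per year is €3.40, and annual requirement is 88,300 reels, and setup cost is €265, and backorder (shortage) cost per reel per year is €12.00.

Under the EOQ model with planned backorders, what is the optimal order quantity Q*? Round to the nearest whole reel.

Q* = √(2DS/H) · √((H + b)/b)
   = √(2 × 88,300 × 265 / 3.4) · √((3.4 + 12) / 12)
   = 3,710.042 × 1.1328 ≈ 4,202.90

4,203 reels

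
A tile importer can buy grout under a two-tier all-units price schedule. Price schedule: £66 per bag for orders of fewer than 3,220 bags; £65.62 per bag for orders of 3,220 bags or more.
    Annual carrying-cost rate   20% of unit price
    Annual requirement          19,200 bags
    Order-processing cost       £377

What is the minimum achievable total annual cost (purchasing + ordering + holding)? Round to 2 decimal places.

£1,281,023.67

H₁ = 20%×£66 = £13.2000;  H₂ = 20%×£65.62 = £13.1240
EOQ₁ = √(2×19,200×377/13.2000) = 1,047.25  (< 3,220, feasible at tier 1)
EOQ₂ = √(2×19,200×377/13.1240) = 1,050.28  (< 3,220 → use Q = 3,220 at tier-2 price)
TC(tier 1 (EOQ₁), Q≈1,047.2) = £1,281,023.67
TC(tier 2, Q≈3,220.0) = £1,283,281.59
Minimum at tier 1 (EOQ₁): £1,281,023.67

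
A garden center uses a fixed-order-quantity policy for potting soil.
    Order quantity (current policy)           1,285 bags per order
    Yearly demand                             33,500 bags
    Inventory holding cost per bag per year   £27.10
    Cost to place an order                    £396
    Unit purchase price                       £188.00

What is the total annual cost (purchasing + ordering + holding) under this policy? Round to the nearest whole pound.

£6,325,735

Ordering: D/Q × S = 33,500/1,285 × £396 = £10,323.74
Holding:  Q/2 × H = 1,285/2 × £27.1 = £17,411.75
Purchase cost = D·C = 33,500 × 188 = £6,298,000.00
Total = £10,323.74 + £17,411.75 + £6,298,000.00 = £6,325,735.49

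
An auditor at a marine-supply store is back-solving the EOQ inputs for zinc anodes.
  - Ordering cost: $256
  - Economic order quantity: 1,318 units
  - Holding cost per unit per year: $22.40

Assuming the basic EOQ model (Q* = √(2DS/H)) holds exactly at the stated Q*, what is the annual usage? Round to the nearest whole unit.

75,999 units per year

From Q* = √(2DS/H) ⇒ Q*² = 2DS/H.
D = Q²H / (2S) = 1,318² × 22.4 / (2 × 256) = 75,999.17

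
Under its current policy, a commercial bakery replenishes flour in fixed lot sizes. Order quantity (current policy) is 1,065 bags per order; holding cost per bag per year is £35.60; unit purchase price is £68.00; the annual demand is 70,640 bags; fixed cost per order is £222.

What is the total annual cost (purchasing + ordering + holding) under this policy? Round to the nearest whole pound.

£4,837,202

Ordering: D/Q × S = 70,640/1,065 × £222 = £14,724.96
Holding:  Q/2 × H = 1,065/2 × £35.6 = £18,957.00
Purchase cost = D·C = 70,640 × 68 = £4,803,520.00
Total = £14,724.96 + £18,957.00 + £4,803,520.00 = £4,837,201.96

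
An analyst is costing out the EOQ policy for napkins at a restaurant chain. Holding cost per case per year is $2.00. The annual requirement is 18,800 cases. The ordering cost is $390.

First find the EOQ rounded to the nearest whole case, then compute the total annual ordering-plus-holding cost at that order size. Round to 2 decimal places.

$5,415.53

EOQ = √(2DS/H) = √(2 × 18,800 × 390 / 2)
    = √(7,332,000.00) ≈ 2,707.77 → Q = 2,708 cases
Ordering: D/Q × S = 18,800/2,708 × $390 = $2,707.53
Holding:  Q/2 × H = 2,708/2 × $2 = $2,708.00
Total = $2,707.53 + $2,708.00 = $5,415.53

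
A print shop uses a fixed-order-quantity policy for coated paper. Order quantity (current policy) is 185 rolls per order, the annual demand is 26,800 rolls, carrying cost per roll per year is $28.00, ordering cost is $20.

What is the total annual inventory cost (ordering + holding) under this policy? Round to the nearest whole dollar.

$5,487

Orders/yr = 26,800/185 = 144.865; ordering cost = 144.865 × $20 = $2,897.30
Average inventory = 185/2 = 92.5; holding cost = 92.5 × $28 = $2,590.00
Total = $2,897.30 + $2,590.00 = $5,487.30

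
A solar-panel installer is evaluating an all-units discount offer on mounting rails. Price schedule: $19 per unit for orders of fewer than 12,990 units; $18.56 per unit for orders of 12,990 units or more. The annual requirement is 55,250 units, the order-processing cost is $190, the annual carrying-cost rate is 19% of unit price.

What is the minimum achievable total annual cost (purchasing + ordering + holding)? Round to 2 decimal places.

$1,049,152.09

H₁ = 19%×$19 = $3.6100;  H₂ = 19%×$18.56 = $3.5264
EOQ₁ = √(2×55,250×190/3.6100) = 2,411.59  (< 12,990, feasible at tier 1)
EOQ₂ = √(2×55,250×190/3.5264) = 2,440.01  (< 12,990 → use Q = 12,990 at tier-2 price)
TC(tier 1 (EOQ₁), Q≈2,411.6) = $1,058,455.86
TC(tier 2, Q≈12,990.0) = $1,049,152.09
Minimum at tier 2: $1,049,152.09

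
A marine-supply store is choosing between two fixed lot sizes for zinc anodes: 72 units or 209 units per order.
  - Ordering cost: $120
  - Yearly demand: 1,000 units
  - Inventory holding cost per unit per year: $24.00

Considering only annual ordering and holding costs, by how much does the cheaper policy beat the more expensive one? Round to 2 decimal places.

$551.50

TC(Q) = (D/Q)S + (Q/2)H
TC(72) = (1,000/72)×120 + (72/2)×24 = $2,530.67
TC(209) = (1,000/209)×120 + (209/2)×24 = $3,082.16
|ΔTC| = |$2,530.67 − $3,082.16| = $551.50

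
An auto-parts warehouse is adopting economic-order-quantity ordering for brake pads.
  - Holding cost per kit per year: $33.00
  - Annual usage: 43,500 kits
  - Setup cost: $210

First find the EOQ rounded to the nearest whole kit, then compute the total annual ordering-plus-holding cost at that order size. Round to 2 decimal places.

2DS/H = 2·43,500·210/33 = 553,636.36
EOQ = √553,636.36 ≈ 744.07 → Q = 744 kits
Ordering: D/Q × S = 43,500/744 × $210 = $12,278.23
Holding:  Q/2 × H = 744/2 × $33 = $12,276.00
Total = $12,278.23 + $12,276.00 = $24,554.23

$24,554.23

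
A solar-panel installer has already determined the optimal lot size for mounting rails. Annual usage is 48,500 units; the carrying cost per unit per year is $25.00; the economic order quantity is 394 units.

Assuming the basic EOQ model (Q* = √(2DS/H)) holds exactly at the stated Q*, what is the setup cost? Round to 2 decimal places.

$40.01

EOQ relation: Q² = 2DS/H, so rearrange for the unknown.
S = Q²H / (2D) = 394² × 25 / (2 × 48,500) = 40.0093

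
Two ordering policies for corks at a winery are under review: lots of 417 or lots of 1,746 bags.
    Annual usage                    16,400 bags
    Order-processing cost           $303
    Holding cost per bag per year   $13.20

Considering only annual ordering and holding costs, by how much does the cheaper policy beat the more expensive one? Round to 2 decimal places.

$299.10

TC(Q) = (D/Q)S + (Q/2)H
TC(417) = (16,400/417)×303 + (417/2)×13.2 = $14,668.75
TC(1,746) = (16,400/1,746)×303 + (1,746/2)×13.2 = $14,369.65
Cheaper: Q = 1,746.  Difference = $299.10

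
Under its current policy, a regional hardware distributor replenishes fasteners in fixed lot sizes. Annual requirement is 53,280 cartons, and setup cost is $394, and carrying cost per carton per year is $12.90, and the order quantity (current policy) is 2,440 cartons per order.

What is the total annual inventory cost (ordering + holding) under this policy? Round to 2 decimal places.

Orders/yr = 53,280/2,440 = 21.836; ordering cost = 21.836 × $394 = $8,603.41
Average inventory = 2,440/2 = 1220; holding cost = 1220 × $12.9 = $15,738.00
Total = $8,603.41 + $15,738.00 = $24,341.41

$24,341.41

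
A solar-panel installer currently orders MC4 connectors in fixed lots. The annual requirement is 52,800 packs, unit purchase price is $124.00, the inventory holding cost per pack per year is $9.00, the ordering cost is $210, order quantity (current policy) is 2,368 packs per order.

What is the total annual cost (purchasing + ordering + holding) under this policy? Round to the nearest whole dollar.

$6,562,538

Ordering: D/Q × S = 52,800/2,368 × $210 = $4,682.43
Holding:  Q/2 × H = 2,368/2 × $9 = $10,656.00
Purchase cost = D·C = 52,800 × 124 = $6,547,200.00
Total = $4,682.43 + $10,656.00 + $6,547,200.00 = $6,562,538.43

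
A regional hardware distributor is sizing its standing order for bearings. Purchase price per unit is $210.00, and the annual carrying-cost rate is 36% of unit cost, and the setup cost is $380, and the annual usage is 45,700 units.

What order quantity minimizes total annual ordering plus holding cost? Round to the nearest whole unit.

H = i·C = 0.36 × $210 = $75.6000 per unit-year
EOQ = √(2DS/H) = √(2 × 45,700 × 380 / 75.6)
    = √(459,417.99) ≈ 677.80

678 units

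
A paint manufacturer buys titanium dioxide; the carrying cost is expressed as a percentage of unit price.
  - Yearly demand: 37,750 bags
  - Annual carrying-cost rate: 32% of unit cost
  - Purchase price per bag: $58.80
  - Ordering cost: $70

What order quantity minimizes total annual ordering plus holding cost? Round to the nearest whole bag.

H = i·C = 0.32 × $58.8 = $18.8160 per bag-year
Optimal lot size Q* = (2 × 37,750 × $70 / $18.816)^½ ≈ 529.98

530 bags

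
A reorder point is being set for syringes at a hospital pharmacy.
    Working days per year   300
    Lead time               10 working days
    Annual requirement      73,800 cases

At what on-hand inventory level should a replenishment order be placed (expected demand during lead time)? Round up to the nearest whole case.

2,460 cases

Daily demand d = 73,800 / 300 = 246.000 cases/day
Demand during lead time = 246.000 × 10 = 2,460.00
Reorder point = 2,460.00 → round up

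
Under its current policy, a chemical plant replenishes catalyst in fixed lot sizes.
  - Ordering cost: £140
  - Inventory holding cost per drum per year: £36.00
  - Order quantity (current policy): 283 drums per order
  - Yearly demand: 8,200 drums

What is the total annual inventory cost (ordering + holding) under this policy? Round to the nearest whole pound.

Ordering: D/Q × S = 8,200/283 × £140 = £4,056.54
Holding:  Q/2 × H = 283/2 × £36 = £5,094.00
Total = £4,056.54 + £5,094.00 = £9,150.54

£9,151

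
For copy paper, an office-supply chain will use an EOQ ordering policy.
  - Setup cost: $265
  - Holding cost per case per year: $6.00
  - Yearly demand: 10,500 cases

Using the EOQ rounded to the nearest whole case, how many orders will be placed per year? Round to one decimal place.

Optimal lot size Q* = (2 × 10,500 × $265 / $6)^½ ≈ 963.07 → Q = 963
Orders per year = D/Q = 10,500 / 963 = 10.903

10.9 orders per year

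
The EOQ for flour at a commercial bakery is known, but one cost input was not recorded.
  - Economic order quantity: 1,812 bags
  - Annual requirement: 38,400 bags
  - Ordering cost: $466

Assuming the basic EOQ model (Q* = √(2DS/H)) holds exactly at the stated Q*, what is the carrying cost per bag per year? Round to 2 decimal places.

$10.90

Since Q* = (2DS/H)^½, squaring gives Q*²·H = 2DS.
H = 2DS / Q² = 2 × 38,400 × 466 / 1,812² = 10.9001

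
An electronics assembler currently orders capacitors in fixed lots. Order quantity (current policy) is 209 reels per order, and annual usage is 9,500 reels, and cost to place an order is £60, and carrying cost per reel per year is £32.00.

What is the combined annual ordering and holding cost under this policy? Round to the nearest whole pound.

Annual ordering cost = (D/Q)·S = (9,500/209) × 60 = £2,727.27
Annual holding cost  = (Q/2)·H = (209/2) × 32 = £3,344.00
Total = £2,727.27 + £3,344.00 = £6,071.27

£6,071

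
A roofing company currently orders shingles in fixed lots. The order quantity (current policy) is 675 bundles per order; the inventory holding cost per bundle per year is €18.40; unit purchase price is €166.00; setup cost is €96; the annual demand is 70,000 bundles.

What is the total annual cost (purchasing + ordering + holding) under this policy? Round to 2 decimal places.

€11,636,165.56

Annual ordering cost = (D/Q)·S = (70,000/675) × 96 = €9,955.56
Annual holding cost  = (Q/2)·H = (675/2) × 18.4 = €6,210.00
Purchase cost = D·C = 70,000 × 166 = €11,620,000.00
Total = €9,955.56 + €6,210.00 + €11,620,000.00 = €11,636,165.56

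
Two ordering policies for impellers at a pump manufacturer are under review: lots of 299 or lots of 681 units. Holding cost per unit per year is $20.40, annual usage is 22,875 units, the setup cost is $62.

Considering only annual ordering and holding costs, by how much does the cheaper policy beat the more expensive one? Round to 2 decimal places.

TC(Q) = (D/Q)S + (Q/2)H
TC(299) = (22,875/299)×62 + (299/2)×20.4 = $7,793.11
TC(681) = (22,875/681)×62 + (681/2)×20.4 = $9,028.80
Cheaper: Q = 299.  Difference = $1,235.69

$1,235.69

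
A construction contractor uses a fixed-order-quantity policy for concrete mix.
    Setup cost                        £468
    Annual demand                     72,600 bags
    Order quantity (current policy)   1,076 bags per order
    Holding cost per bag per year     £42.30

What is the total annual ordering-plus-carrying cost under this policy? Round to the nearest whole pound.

£54,334

Ordering: D/Q × S = 72,600/1,076 × £468 = £31,576.95
Holding:  Q/2 × H = 1,076/2 × £42.3 = £22,757.40
Total = £31,576.95 + £22,757.40 = £54,334.35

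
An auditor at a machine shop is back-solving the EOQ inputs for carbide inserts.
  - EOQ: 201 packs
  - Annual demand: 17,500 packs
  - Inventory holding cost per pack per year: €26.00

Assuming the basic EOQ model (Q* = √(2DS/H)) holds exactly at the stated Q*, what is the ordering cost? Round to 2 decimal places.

Since Q* = (2DS/H)^½, squaring gives Q*²·H = 2DS.
S = Q²H / (2D) = 201² × 26 / (2 × 17,500) = 30.0122

€30.01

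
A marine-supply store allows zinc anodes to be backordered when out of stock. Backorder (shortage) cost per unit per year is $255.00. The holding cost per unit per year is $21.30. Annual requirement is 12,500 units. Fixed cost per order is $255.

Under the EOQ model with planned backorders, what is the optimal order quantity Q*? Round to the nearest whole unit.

569 units

Q* = √(2DS/H) · √((H + b)/b)
   = √(2 × 12,500 × 255 / 21.3) · √((21.3 + 255) / 255)
   = 547.079 × 1.0409 ≈ 569.47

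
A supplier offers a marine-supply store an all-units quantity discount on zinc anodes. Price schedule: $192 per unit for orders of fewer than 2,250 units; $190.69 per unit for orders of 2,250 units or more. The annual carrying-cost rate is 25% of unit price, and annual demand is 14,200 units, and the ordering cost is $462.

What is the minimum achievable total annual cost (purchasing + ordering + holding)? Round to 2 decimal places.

$2,751,495.78

H₁ = 25%×$192 = $48.0000;  H₂ = 25%×$190.69 = $47.6725
EOQ₁ = √(2×14,200×462/48.0000) = 522.83  (< 2,250, feasible at tier 1)
EOQ₂ = √(2×14,200×462/47.6725) = 524.62  (< 2,250 → use Q = 2,250 at tier-2 price)
TC(tier 1 (EOQ₁), Q≈522.8) = $2,751,495.78
TC(tier 2, Q≈2,250.0) = $2,764,345.30
Minimum at tier 1 (EOQ₁): $2,751,495.78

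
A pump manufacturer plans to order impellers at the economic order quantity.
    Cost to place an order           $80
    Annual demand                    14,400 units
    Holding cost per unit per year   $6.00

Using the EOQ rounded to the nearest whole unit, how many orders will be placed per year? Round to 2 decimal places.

2DS/H = 2·14,400·80/6 = 384,000.00
EOQ = √384,000.00 ≈ 619.68 → Q = 620
N = D/Q = 14,400/620 ≈ 23.226 orders/yr

23.23 orders per year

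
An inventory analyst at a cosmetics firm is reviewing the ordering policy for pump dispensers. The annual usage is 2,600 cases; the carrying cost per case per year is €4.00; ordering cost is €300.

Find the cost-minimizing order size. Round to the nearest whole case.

624 cases

Optimal lot size Q* = (2 × 2,600 × €300 / €4)^½ ≈ 624.50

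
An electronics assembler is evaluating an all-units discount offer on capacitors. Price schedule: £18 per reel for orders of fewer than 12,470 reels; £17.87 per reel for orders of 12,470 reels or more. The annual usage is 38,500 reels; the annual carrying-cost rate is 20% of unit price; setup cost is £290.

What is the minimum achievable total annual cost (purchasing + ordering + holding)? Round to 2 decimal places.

£701,965.94

H₁ = 20%×£18 = £3.6000;  H₂ = 20%×£17.87 = £3.5740
EOQ₁ = √(2×38,500×290/3.6000) = 2,490.54  (< 12,470, feasible at tier 1)
EOQ₂ = √(2×38,500×290/3.5740) = 2,499.58  (< 12,470 → use Q = 12,470 at tier-2 price)
TC(tier 1 (EOQ₁), Q≈2,490.5) = £701,965.94
TC(tier 2, Q≈12,470.0) = £711,174.24
Minimum at tier 1 (EOQ₁): £701,965.94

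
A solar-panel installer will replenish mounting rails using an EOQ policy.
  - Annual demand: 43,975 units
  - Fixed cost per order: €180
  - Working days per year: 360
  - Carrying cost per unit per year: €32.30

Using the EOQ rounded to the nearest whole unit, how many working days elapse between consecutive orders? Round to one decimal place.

2DS/H = 2·43,975·180/32.3 = 490,123.84
EOQ = √490,123.84 ≈ 700.09 → Q = 700 units
T = Q/D × 360 days = 700/43,975 × 360 = 5.731 days

5.7 days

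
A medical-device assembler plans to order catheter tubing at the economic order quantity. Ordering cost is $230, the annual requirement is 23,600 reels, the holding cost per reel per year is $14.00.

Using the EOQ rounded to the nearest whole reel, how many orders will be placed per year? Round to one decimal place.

EOQ = √(2DS/H) = √(2 × 23,600 × 230 / 14)
    = √(775,428.57) ≈ 880.58 → Q = 881
Orders per year = D/Q = 23,600 / 881 = 26.788

26.8 orders per year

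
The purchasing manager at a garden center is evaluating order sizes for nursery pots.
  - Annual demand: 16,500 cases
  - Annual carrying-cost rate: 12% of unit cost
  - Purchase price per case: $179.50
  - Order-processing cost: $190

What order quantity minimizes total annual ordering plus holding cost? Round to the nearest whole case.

540 cases

H = i·C = 0.12 × $179.5 = $21.5400 per case-year
2DS/H = 2·16,500·190/21.54 = 291,086.35
EOQ = √291,086.35 ≈ 539.52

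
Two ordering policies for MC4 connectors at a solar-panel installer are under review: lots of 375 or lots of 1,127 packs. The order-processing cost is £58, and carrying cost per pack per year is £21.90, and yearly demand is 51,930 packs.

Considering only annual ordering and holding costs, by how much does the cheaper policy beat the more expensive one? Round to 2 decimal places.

£2,875.09

Annual cost at Q: ordering D·S/Q plus holding Q·H/2.
TC(375) = (51,930/375)×58 + (375/2)×21.9 = £12,138.09
TC(1,127) = (51,930/1,127)×58 + (1,127/2)×21.9 = £15,013.18
Cheaper: Q = 375.  Difference = £2,875.09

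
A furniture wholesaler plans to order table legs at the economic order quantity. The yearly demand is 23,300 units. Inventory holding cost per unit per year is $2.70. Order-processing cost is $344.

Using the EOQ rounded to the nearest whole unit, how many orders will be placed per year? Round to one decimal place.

9.6 orders per year

2DS/H = 2·23,300·344/2.7 = 5,937,185.19
EOQ = √5,937,185.19 ≈ 2,436.63 → Q = 2,437
N = D/Q = 23,300/2,437 ≈ 9.561 orders/yr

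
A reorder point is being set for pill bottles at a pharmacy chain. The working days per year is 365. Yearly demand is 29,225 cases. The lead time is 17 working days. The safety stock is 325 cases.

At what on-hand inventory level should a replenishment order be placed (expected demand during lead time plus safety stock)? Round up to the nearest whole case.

1,687 cases

Daily demand d = 29,225 / 365 = 80.068 cases/day
Demand during lead time = 80.068 × 17 = 1,361.16
Reorder point = 1,361.16 + 325 = 1,686.16 → round up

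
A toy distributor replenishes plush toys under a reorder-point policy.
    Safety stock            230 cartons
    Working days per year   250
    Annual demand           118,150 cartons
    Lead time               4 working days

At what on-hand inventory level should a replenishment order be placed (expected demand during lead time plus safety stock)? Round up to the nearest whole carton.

Daily demand d = 118,150 / 250 = 472.600 cartons/day
Demand during lead time = 472.600 × 4 = 1,890.40
Reorder point = 1,890.40 + 230 = 2,120.40 → round up

2,121 cartons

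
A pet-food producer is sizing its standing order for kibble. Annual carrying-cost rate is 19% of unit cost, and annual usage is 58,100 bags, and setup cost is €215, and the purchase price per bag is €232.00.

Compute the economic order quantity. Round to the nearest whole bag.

Carrying cost H = €232 × 19% = €44.0800/bag/yr
Q* = √(2·D·S / H) = √(2·58,100·215 / 44.08) = √566,765.0 ≈ 752.84

753 bags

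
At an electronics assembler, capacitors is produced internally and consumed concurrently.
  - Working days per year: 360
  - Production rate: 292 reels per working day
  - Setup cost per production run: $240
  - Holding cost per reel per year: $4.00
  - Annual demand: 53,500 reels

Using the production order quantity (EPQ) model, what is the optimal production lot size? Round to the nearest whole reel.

3,616 reels

Daily demand d = 53,500/360 = 148.611; p = 292; 1 − d/p = 0.49106
EPQ = √(2DS / (H(1 − d/p)))
    = √(2 × 53,500 × 240 / (4 × 0.49106)) ≈ 3,615.77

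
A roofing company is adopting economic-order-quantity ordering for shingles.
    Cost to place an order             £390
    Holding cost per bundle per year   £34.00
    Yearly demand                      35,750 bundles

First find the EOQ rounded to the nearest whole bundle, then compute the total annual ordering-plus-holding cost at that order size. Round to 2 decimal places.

£30,791.07

Q* = √(2·D·S / H) = √(2·35,750·390 / 34) = √820,147.1 ≈ 905.62 → Q = 906 bundles
Annual ordering cost = (D/Q)·S = (35,750/906) × 390 = £15,389.07
Annual holding cost  = (Q/2)·H = (906/2) × 34 = £15,402.00
Total = £15,389.07 + £15,402.00 = £30,791.07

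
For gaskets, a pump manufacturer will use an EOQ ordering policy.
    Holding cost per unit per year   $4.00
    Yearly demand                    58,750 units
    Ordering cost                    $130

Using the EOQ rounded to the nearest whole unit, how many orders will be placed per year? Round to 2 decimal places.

Q* = √(2·D·S / H) = √(2·58,750·130 / 4) = √3,818,750.0 ≈ 1,954.16 → Q = 1,954
N = D/Q = 58,750/1,954 ≈ 30.067 orders/yr

30.07 orders per year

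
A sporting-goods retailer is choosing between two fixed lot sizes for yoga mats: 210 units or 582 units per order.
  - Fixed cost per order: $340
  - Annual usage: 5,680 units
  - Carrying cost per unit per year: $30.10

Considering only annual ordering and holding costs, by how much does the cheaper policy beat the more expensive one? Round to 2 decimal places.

Annual cost at Q: ordering D·S/Q plus holding Q·H/2.
TC(210) = (5,680/210)×340 + (210/2)×30.1 = $12,356.69
TC(582) = (5,680/582)×340 + (582/2)×30.1 = $12,077.31
|ΔTC| = |$12,356.69 − $12,077.31| = $279.38

$279.38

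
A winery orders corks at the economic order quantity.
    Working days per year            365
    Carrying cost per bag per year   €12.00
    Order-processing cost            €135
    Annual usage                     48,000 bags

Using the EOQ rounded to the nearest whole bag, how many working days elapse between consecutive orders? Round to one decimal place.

7.9 days

2DS/H = 2·48,000·135/12 = 1,080,000.00
EOQ = √1,080,000.00 ≈ 1,039.23 → Q = 1,039 bags
Days between orders = 365 / (D/Q) = 365 / 46.198 ≈ 7.901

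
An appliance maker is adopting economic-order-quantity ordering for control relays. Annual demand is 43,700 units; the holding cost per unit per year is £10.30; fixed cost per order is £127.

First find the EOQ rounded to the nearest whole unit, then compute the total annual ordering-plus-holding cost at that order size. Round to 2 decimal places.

2DS/H = 2·43,700·127/10.3 = 1,077,650.49
EOQ = √1,077,650.49 ≈ 1,038.10 → Q = 1,038 units
Annual ordering cost = (D/Q)·S = (43,700/1,038) × 127 = £5,346.72
Annual holding cost  = (Q/2)·H = (1,038/2) × 10.3 = £5,345.70
Total = £5,346.72 + £5,345.70 = £10,692.42

£10,692.42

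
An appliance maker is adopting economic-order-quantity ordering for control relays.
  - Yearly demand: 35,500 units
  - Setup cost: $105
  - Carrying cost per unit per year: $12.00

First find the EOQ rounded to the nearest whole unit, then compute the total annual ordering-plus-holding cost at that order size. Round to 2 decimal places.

EOQ = √(2DS/H) = √(2 × 35,500 × 105 / 12)
    = √(621,250.00) ≈ 788.19 → Q = 788 units
Annual ordering cost = (D/Q)·S = (35,500/788) × 105 = $4,730.33
Annual holding cost  = (Q/2)·H = (788/2) × 12 = $4,728.00
Total = $4,730.33 + $4,728.00 = $9,458.33

$9,458.33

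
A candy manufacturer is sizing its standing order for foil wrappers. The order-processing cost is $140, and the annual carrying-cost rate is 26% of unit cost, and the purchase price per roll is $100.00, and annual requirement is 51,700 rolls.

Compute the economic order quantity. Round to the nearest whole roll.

Holding cost per roll per year: H = 26% × $100 = $26.0000
EOQ = √(2DS/H) = √(2 × 51,700 × 140 / 26)
    = √(556,769.23) ≈ 746.17

746 rolls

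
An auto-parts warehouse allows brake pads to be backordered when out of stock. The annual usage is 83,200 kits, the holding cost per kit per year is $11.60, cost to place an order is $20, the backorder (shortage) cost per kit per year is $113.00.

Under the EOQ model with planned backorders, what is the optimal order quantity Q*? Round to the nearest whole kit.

Q* = √(2DS/H) · √((H + b)/b)
   = √(2 × 83,200 × 20 / 11.6) · √((11.6 + 113) / 113)
   = 535.627 × 1.0501 ≈ 562.45

562 kits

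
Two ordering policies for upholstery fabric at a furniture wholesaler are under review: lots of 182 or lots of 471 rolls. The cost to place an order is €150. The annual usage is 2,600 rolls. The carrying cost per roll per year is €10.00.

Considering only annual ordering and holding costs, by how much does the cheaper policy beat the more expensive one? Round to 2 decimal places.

€130.17

For each Q, cost = (D/Q)·S + (Q/2)·H.
TC(182) = (2,600/182)×150 + (182/2)×10 = €3,052.86
TC(471) = (2,600/471)×150 + (471/2)×10 = €3,183.03
Cheaper: Q = 182.  Difference = €130.17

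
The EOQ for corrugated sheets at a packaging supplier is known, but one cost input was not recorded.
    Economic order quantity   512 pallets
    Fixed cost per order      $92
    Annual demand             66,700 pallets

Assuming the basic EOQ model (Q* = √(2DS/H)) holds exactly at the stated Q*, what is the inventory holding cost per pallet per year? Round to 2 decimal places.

EOQ relation: Q² = 2DS/H, so rearrange for the unknown.
H = 2DS / Q² = 2 × 66,700 × 92 / 512² = 46.8170

$46.82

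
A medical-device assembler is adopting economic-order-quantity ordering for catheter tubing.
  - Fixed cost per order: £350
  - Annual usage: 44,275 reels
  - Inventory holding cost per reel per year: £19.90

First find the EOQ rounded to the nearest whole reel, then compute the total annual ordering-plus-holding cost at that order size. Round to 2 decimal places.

Q* = √(2·D·S / H) = √(2·44,275·350 / 19.9) = √1,557,412.1 ≈ 1,247.96 → Q = 1,248 reels
Ordering: D/Q × S = 44,275/1,248 × £350 = £12,416.87
Holding:  Q/2 × H = 1,248/2 × £19.9 = £12,417.60
Total = £12,416.87 + £12,417.60 = £24,834.47

£24,834.47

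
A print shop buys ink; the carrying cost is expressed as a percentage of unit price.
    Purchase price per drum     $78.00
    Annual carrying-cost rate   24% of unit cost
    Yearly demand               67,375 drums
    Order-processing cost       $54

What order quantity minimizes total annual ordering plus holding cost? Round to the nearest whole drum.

623 drums

H = i·C = 0.24 × $78 = $18.7200 per drum-year
Optimal lot size Q* = (2 × 67,375 × $54 / $18.72)^½ ≈ 623.46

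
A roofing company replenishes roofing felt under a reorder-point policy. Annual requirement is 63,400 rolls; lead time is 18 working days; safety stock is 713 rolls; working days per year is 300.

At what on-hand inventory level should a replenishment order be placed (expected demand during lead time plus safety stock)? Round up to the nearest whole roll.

Daily demand d = 63,400 / 300 = 211.333 rolls/day
Demand during lead time = 211.333 × 18 = 3,804.00
Reorder point = 3,804.00 + 713 = 4,517.00 → round up

4,517 rolls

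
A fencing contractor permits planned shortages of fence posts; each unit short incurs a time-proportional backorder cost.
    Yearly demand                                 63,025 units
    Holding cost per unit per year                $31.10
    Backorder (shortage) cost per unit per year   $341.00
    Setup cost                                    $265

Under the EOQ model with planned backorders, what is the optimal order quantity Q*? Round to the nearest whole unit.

1,083 units

Basic EOQ = √(2·63,025·265/31.1) = 1,036.368
Backorder adjustment √((H+b)/b) = √((31.1+341)/341) = 1.0446
Q* = 1,036.368 × 1.0446 ≈ 1,082.60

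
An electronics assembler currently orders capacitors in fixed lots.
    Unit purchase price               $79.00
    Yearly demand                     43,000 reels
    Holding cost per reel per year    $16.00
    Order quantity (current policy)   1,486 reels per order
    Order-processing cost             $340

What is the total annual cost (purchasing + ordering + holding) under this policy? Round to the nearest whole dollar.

Annual ordering cost = (D/Q)·S = (43,000/1,486) × 340 = $9,838.49
Annual holding cost  = (Q/2)·H = (1,486/2) × 16 = $11,888.00
Purchase cost = D·C = 43,000 × 79 = $3,397,000.00
Total = $9,838.49 + $11,888.00 + $3,397,000.00 = $3,418,726.49

$3,418,726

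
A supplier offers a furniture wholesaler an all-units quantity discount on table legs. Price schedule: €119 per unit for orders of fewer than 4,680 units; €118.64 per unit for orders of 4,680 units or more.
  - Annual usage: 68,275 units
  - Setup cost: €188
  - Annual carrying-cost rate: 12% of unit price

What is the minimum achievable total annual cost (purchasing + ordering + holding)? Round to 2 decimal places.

€8,136,202.78

H₁ = 12%×€119 = €14.2800;  H₂ = 12%×€118.64 = €14.2368
EOQ₁ = √(2×68,275×188/14.2800) = 1,340.79  (< 4,680, feasible at tier 1)
EOQ₂ = √(2×68,275×188/14.2368) = 1,342.82  (< 4,680 → use Q = 4,680 at tier-2 price)
TC(tier 1 (EOQ₁), Q≈1,340.8) = €8,143,871.48
TC(tier 2, Q≈4,680.0) = €8,136,202.78
Minimum at tier 2: €8,136,202.78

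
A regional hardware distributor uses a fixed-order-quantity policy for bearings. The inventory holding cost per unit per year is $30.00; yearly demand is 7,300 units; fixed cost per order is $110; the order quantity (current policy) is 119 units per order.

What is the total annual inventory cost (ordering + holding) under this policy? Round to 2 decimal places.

$8,532.90

Ordering: D/Q × S = 7,300/119 × $110 = $6,747.90
Holding:  Q/2 × H = 119/2 × $30 = $1,785.00
Total = $6,747.90 + $1,785.00 = $8,532.90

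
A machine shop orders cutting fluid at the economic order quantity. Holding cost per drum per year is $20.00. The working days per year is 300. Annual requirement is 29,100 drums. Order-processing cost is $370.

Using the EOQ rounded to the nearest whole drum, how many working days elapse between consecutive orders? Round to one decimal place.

10.7 days

2DS/H = 2·29,100·370/20 = 1,076,700.00
EOQ = √1,076,700.00 ≈ 1,037.64 → Q = 1,038 drums
Days between orders = 300 / (D/Q) = 300 / 28.035 ≈ 10.701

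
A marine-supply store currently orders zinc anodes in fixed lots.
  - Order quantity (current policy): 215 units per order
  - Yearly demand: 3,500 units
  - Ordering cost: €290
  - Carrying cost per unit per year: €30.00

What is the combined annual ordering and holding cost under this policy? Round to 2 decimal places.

Ordering: D/Q × S = 3,500/215 × €290 = €4,720.93
Holding:  Q/2 × H = 215/2 × €30 = €3,225.00
Total = €4,720.93 + €3,225.00 = €7,945.93

€7,945.93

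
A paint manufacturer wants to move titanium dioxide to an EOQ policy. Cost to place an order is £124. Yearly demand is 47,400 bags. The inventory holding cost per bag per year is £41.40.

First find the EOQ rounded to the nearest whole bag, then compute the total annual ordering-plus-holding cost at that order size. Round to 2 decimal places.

£22,060.49

Q* = √(2·D·S / H) = √(2·47,400·124 / 41.4) = √283,942.0 ≈ 532.86 → Q = 533 bags
Ordering: D/Q × S = 47,400/533 × £124 = £11,027.39
Holding:  Q/2 × H = 533/2 × £41.4 = £11,033.10
Total = £11,027.39 + £11,033.10 = £22,060.49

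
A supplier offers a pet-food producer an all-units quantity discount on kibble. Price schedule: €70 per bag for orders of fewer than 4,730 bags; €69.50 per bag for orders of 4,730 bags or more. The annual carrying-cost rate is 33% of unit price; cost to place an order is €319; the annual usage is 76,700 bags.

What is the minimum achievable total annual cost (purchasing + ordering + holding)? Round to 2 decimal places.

H₁ = 33%×€70 = €23.1000;  H₂ = 33%×€69.50 = €22.9350
EOQ₁ = √(2×76,700×319/23.1000) = 1,455.47  (< 4,730, feasible at tier 1)
EOQ₂ = √(2×76,700×319/22.9350) = 1,460.69  (< 4,730 → use Q = 4,730 at tier-2 price)
TC(tier 1 (EOQ₁), Q≈1,455.5) = €5,402,621.26
TC(tier 2, Q≈4,730.0) = €5,390,064.07
Minimum at tier 2: €5,390,064.07

€5,390,064.07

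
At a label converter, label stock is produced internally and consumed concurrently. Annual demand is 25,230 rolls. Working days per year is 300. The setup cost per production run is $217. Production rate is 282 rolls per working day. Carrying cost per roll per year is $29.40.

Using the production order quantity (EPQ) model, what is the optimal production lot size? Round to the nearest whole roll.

729 rolls

Daily demand d = 25,230/300 = 84.100; p = 282; 1 − d/p = 0.70177
EPQ = √(2DS / (H(1 − d/p)))
    = √(2 × 25,230 × 217 / (29.4 × 0.70177)) ≈ 728.50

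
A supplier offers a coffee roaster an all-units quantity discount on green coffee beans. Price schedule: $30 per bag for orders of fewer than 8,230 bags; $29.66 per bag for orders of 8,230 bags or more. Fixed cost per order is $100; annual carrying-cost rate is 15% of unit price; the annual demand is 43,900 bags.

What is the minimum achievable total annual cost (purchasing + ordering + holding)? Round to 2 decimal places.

H₁ = 15%×$30 = $4.5000;  H₂ = 15%×$29.66 = $4.4490
EOQ₁ = √(2×43,900×100/4.5000) = 1,396.82  (< 8,230, feasible at tier 1)
EOQ₂ = √(2×43,900×100/4.4490) = 1,404.81  (< 8,230 → use Q = 8,230 at tier-2 price)
TC(tier 1 (EOQ₁), Q≈1,396.8) = $1,323,285.70
TC(tier 2, Q≈8,230.0) = $1,320,915.05
Minimum at tier 2: $1,320,915.05

$1,320,915.05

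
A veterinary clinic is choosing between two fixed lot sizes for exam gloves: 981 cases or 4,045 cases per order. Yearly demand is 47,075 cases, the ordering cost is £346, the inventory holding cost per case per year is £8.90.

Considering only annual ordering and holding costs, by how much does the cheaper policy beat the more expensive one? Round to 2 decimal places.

£1,058.07

Annual cost at Q: ordering D·S/Q plus holding Q·H/2.
TC(981) = (47,075/981)×346 + (981/2)×8.9 = £20,968.86
TC(4,045) = (47,075/4,045)×346 + (4,045/2)×8.9 = £22,026.94
Cheaper: Q = 981.  Difference = £1,058.07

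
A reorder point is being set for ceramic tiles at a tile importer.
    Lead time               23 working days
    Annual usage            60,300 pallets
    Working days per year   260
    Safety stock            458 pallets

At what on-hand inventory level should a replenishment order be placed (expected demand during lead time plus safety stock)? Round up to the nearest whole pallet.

Daily demand d = 60,300 / 260 = 231.923 pallets/day
Demand during lead time = 231.923 × 23 = 5,334.23
Reorder point = 5,334.23 + 458 = 5,792.23 → round up

5,793 pallets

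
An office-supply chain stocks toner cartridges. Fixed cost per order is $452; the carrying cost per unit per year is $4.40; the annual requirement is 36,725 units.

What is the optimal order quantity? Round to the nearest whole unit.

2,747 units

EOQ = √(2DS/H) = √(2 × 36,725 × 452 / 4.4)
    = √(7,545,318.18) ≈ 2,746.87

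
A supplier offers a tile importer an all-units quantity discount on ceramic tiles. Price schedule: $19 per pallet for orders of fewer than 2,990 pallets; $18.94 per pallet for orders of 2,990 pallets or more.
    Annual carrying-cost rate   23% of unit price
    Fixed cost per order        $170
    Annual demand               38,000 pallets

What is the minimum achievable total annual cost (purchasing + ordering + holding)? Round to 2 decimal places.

$728,393.05

H₁ = 23%×$19 = $4.3700;  H₂ = 23%×$18.94 = $4.3562
EOQ₁ = √(2×38,000×170/4.3700) = 1,719.45  (< 2,990, feasible at tier 1)
EOQ₂ = √(2×38,000×170/4.3562) = 1,722.18  (< 2,990 → use Q = 2,990 at tier-2 price)
TC(tier 1 (EOQ₁), Q≈1,719.5) = $729,514.01
TC(tier 2, Q≈2,990.0) = $728,393.05
Minimum at tier 2: $728,393.05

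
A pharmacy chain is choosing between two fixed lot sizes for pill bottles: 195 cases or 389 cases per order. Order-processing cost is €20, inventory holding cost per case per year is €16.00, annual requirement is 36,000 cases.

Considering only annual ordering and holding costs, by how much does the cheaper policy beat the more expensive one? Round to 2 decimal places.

TC(Q) = (D/Q)S + (Q/2)H
TC(195) = (36,000/195)×20 + (195/2)×16 = €5,252.31
TC(389) = (36,000/389)×20 + (389/2)×16 = €4,962.90
Cheaper: Q = 389.  Difference = €289.41

€289.41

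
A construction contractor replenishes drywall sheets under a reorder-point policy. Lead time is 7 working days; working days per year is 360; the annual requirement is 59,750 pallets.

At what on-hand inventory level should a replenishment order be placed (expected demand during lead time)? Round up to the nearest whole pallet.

1,162 pallets

Daily demand d = 59,750 / 360 = 165.972 pallets/day
Demand during lead time = 165.972 × 7 = 1,161.81
Reorder point = 1,161.81 → round up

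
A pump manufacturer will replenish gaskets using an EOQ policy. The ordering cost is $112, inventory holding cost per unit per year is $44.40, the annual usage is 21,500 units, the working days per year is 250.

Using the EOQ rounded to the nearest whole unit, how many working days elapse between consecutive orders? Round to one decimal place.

EOQ = √(2DS/H) = √(2 × 21,500 × 112 / 44.4)
    = √(108,468.47) ≈ 329.35 → Q = 329 units
Cycle time = (working days × Q)/D = (250 × 329) / 21,500 = 3.826 days

3.8 days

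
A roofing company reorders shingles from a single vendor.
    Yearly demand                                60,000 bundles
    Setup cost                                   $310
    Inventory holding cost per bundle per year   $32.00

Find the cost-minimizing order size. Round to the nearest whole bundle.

1,078 bundles

Q* = √(2·D·S / H) = √(2·60,000·310 / 32) = √1,162,500.0 ≈ 1,078.19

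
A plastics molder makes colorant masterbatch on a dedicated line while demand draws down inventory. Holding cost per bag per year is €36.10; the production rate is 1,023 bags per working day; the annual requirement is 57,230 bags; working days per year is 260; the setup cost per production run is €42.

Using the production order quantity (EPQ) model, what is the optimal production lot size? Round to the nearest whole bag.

Daily demand d = 57,230/260 = 220.115; p = 1023; 1 − d/p = 0.78483
EPQ = √(2DS / (H(1 − d/p)))
    = √(2 × 57,230 × 42 / (36.1 × 0.78483)) ≈ 411.92

412 bags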